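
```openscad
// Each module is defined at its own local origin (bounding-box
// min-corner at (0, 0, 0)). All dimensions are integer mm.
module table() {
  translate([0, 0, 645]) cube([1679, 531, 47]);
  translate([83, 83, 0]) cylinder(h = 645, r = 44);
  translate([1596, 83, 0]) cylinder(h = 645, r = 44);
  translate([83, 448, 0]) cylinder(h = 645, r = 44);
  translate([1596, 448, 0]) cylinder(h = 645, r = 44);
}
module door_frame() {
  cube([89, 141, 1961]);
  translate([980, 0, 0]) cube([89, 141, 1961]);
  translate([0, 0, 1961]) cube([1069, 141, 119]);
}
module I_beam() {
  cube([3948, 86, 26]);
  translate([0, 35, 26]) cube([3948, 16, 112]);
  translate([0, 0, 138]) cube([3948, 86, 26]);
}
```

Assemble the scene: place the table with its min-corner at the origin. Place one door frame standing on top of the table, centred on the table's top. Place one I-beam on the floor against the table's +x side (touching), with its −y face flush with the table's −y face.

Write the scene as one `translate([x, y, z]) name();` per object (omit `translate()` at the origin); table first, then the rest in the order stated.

table();
translate([305, 195, 692]) door_frame();
translate([1679, 0, 0]) I_beam();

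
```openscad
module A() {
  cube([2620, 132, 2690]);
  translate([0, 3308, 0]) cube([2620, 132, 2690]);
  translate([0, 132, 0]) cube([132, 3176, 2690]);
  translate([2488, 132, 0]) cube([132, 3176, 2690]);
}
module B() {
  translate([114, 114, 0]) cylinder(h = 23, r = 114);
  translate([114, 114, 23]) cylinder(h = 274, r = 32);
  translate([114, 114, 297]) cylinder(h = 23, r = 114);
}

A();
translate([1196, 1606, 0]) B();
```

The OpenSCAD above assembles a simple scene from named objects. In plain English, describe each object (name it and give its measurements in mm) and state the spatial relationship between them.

A is a box-shaped house frame (walls only): outside footprint 2620×3440 mm, wall height 2690 mm, wall thickness 132 mm. The two y-facing walls run the full x-width; the two x-facing walls fit between the inner faces of the y-facing walls.

B is a spool: two coaxial disc flanges of radius 114 mm and thickness 23 mm, joined by a core cylinder of radius 32 mm and height 274 mm. The lower flange rests on z = 0 and the three cylinders share a vertical axis.

The spool sits inside the house frame, centred.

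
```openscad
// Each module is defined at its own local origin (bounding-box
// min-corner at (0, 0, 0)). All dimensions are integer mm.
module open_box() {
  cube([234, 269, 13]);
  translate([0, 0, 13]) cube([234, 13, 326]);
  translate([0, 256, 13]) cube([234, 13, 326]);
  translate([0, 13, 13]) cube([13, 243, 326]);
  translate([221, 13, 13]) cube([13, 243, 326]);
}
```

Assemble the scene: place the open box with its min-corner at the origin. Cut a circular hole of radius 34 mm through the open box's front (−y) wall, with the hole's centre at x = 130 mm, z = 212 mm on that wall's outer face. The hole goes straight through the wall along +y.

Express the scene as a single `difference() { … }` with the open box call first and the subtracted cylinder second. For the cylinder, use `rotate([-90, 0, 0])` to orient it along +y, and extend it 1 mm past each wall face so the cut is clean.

difference() {
  open_box();
  translate([130, -1, 212]) rotate([-90, 0, 0]) cylinder(h = 15, r = 34);
}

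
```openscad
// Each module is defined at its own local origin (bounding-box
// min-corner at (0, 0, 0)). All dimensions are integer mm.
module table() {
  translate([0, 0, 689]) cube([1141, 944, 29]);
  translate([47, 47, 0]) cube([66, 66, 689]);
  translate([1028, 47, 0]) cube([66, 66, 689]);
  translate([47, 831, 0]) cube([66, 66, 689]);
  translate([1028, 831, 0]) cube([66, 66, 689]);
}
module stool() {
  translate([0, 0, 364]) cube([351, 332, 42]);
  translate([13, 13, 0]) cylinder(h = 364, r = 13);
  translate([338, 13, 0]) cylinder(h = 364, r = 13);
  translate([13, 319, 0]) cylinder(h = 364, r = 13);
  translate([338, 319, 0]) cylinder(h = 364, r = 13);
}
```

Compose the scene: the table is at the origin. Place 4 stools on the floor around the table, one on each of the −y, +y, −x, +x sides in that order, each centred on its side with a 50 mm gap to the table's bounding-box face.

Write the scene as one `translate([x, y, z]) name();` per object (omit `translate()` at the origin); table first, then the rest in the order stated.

table();
translate([395, -382, 0]) stool();
translate([395, 994, 0]) stool();
translate([-401, 306, 0]) stool();
translate([1191, 306, 0]) stool();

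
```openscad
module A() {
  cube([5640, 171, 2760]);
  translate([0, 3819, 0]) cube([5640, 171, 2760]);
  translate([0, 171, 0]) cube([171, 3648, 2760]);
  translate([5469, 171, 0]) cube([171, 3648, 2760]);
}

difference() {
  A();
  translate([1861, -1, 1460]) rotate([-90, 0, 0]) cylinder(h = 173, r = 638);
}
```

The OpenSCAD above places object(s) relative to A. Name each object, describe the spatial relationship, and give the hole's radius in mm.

A is a house frame. The house frame has a circular hole through its front wall. The hole's radius is 638 mm.

The subtracted cylinder has r = 638 mm.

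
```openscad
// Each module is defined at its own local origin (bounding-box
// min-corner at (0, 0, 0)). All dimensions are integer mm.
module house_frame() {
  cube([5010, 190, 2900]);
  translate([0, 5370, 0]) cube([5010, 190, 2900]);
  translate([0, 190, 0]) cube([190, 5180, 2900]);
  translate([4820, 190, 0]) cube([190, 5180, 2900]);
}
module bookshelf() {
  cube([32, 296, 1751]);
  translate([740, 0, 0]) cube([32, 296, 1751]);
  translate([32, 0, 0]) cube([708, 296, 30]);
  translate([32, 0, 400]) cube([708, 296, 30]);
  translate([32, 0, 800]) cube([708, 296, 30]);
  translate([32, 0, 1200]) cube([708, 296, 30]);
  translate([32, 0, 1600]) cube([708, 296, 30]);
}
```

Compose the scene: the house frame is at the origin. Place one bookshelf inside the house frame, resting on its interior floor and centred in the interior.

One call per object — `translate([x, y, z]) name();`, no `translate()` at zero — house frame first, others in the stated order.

house_frame();
translate([2119, 2632, 0]) bookshelf();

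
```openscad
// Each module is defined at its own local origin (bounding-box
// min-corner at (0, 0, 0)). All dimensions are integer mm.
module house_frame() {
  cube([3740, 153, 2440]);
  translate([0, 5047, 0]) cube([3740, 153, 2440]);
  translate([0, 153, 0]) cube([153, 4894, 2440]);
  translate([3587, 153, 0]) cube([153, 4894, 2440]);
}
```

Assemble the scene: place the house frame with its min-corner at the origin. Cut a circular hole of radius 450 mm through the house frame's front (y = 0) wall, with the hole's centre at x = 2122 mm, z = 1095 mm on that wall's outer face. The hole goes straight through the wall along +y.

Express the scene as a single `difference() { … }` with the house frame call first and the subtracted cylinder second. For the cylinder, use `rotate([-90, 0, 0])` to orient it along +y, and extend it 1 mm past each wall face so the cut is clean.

difference() {
  house_frame();
  translate([2122, -1, 1095]) rotate([-90, 0, 0]) cylinder(h = 155, r = 450);
}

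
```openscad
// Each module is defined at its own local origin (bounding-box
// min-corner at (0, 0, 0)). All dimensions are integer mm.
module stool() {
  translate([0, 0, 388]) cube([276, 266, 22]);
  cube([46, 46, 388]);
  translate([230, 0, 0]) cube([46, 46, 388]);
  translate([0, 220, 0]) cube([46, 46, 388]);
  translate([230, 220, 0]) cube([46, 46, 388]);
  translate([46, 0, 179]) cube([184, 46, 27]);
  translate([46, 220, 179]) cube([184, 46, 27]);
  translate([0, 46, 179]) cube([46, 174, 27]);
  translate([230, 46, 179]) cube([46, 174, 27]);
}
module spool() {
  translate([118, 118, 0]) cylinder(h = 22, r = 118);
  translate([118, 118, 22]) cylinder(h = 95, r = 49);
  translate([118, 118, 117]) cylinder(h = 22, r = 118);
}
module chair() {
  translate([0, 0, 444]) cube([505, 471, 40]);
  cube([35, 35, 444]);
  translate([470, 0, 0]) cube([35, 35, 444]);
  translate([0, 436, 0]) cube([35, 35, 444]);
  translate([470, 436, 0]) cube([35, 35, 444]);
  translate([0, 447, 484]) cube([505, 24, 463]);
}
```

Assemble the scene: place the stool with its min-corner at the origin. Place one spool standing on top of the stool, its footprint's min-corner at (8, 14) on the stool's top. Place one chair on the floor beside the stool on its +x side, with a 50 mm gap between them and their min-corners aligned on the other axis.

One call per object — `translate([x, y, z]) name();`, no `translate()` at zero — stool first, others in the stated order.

stool();
translate([8, 14, 410]) spool();
translate([326, 0, 0]) chair();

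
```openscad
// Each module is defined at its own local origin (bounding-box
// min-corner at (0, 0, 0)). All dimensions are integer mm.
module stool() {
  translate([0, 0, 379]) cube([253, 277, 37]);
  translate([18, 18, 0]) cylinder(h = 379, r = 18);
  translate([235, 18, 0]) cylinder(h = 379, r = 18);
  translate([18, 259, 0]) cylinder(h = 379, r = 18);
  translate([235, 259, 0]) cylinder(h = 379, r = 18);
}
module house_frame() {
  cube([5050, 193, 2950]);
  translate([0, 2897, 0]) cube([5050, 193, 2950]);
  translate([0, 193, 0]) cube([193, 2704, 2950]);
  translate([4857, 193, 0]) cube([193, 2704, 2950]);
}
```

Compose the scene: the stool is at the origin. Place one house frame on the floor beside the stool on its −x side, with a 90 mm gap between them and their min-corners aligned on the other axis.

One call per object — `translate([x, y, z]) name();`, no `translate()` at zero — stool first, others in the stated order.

stool();
translate([-5140, 0, 0]) house_frame();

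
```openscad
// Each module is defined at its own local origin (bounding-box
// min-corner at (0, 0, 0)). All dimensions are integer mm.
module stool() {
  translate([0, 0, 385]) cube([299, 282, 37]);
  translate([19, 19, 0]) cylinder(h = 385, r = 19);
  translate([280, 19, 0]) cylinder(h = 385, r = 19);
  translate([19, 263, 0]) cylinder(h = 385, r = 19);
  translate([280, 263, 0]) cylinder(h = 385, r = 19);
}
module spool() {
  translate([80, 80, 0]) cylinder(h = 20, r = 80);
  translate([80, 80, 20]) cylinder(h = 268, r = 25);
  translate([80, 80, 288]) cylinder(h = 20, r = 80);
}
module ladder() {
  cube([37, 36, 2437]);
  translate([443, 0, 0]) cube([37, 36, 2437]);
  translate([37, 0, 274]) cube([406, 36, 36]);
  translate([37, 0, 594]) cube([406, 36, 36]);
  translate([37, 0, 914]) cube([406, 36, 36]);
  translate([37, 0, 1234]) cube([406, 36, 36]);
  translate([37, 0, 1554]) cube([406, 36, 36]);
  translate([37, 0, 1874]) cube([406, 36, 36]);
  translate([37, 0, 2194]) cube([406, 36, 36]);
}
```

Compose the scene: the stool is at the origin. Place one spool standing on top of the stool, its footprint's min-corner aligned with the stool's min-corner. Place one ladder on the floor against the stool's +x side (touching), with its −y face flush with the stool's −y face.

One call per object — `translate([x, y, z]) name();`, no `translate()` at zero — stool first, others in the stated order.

stool();
translate([0, 0, 422]) spool();
translate([299, 0, 0]) ladder();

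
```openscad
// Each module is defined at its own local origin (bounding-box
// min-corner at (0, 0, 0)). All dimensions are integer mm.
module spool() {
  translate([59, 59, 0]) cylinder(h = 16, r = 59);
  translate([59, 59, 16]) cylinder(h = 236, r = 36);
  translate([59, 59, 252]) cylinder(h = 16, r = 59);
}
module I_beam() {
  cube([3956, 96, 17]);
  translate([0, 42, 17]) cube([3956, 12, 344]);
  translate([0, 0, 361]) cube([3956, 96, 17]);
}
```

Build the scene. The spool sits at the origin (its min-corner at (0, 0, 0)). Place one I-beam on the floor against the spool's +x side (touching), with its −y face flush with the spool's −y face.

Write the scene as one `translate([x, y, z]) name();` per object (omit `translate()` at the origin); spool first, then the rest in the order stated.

spool();
translate([118, 0, 0]) I_beam();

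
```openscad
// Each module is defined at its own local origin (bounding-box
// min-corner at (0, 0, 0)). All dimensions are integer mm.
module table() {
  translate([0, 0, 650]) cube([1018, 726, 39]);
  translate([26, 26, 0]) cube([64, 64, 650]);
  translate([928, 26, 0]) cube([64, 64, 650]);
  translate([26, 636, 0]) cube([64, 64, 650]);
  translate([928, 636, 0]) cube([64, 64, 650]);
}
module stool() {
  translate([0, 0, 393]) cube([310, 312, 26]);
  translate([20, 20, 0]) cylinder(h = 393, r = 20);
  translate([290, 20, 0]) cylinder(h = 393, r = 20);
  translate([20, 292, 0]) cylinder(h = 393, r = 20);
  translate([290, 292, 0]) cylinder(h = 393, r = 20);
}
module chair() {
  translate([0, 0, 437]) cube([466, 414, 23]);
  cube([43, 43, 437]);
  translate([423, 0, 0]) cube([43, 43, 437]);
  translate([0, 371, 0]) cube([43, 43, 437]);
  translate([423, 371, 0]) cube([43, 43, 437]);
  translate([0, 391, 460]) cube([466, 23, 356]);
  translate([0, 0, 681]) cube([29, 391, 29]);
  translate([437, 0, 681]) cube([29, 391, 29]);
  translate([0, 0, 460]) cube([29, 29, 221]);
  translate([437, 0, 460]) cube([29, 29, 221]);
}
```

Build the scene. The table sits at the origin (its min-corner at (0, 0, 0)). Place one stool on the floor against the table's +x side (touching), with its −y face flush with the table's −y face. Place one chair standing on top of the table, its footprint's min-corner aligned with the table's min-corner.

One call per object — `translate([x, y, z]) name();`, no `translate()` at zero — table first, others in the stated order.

table();
translate([1018, 0, 0]) stool();
translate([0, 0, 689]) chair();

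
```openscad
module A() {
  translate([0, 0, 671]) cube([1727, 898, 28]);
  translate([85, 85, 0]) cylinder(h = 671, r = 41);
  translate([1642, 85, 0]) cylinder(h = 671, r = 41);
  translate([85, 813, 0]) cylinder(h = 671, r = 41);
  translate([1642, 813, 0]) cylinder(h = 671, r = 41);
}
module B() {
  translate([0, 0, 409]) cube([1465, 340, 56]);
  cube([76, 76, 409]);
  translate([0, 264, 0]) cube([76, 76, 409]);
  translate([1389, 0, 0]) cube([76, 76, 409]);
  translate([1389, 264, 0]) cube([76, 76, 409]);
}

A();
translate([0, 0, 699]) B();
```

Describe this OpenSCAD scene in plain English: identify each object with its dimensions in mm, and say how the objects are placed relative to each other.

A is a table: top 1727 mm (x) × 898 mm (y), 28 mm thick, upper face at z = 699 mm, on four round legs of 82 mm diameter, each leg's bounding box inset 44 mm from the nearest pair of top edges, running from z = 0 to the bottom of the top.

B is a bench: a 1465×340 mm seat slab, 56 mm thick, top at z = 465 mm, on four 76×76 mm square legs flush with the seat corners and standing on z = 0.

The bench is on top of the table.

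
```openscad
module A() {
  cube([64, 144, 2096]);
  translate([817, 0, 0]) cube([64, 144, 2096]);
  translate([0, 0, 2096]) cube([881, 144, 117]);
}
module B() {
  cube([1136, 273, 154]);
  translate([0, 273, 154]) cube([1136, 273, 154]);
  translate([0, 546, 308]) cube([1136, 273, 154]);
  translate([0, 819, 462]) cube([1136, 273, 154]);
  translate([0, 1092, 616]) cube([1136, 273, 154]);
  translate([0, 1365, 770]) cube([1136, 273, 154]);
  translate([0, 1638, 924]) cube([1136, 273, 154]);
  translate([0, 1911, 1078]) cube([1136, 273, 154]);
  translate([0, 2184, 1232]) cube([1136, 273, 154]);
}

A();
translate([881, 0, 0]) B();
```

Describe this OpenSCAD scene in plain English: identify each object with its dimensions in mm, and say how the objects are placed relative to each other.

A is a rectangular door frame: two vertical jambs of 64×144 mm section, 2096 mm tall, with a clear opening 753 mm wide between their inner faces. A header 117 mm tall and 144 mm deep lies on top of the jambs and spans the full outside width.

B is a straight staircase of 9 solid steps. Each step is 1136 mm wide (x), 273 mm deep (y, the going) and 154 mm tall (the rise). The first step rests on the floor; each subsequent step sits one going further in +y and one rise higher in +z, directly behind and above the previous step with no overlap.

The staircase is against the door frame's +x side, with their −y faces flush.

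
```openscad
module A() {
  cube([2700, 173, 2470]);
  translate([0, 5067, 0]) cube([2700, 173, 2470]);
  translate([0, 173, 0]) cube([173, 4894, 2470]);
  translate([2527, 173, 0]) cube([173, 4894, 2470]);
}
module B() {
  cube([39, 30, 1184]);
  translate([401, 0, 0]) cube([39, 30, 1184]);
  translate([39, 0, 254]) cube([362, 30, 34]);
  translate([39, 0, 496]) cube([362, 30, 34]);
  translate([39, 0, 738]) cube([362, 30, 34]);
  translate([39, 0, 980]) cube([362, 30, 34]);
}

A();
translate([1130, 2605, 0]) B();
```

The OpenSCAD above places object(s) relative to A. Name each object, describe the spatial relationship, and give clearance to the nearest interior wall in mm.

Clearances: x = 957, y = 2432; minimum 957 mm.

A is a house frame. B is a ladder. The ladder sits inside the house frame, centred. The clearance to the nearest interior wall is 957 mm.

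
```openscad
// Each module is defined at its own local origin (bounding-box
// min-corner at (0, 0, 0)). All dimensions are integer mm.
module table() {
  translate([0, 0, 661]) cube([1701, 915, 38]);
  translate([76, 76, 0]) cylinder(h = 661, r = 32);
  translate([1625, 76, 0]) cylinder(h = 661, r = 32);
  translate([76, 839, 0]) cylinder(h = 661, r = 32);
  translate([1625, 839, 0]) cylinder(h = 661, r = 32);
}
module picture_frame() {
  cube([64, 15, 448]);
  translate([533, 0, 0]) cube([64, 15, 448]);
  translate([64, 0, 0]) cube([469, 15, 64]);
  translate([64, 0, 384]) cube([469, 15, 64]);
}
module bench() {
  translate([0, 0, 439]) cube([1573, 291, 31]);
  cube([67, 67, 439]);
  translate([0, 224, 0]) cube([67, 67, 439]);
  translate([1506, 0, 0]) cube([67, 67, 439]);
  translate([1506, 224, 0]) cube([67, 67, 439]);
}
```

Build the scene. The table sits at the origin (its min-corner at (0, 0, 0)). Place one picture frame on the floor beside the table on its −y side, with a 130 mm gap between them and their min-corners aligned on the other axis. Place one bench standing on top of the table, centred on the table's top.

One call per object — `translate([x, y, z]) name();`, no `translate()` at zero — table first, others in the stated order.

table();
translate([0, -145, 0]) picture_frame();
translate([64, 312, 699]) bench();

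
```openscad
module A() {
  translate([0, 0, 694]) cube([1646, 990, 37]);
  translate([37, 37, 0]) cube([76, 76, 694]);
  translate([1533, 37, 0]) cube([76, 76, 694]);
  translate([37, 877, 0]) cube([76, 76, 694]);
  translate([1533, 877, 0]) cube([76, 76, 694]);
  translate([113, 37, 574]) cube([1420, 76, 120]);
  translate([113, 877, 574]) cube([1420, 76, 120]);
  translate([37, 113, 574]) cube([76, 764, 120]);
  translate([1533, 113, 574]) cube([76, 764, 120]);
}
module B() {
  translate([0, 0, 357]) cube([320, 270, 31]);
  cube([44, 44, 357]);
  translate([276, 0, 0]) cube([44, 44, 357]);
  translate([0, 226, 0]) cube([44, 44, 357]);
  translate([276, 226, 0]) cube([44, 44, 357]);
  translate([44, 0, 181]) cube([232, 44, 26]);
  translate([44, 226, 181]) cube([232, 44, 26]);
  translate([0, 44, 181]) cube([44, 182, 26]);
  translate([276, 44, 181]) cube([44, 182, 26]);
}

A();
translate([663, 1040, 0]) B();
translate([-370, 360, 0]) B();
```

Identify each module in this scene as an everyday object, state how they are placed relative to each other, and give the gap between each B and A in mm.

Each stool's nearest face is 50 mm from the table's bounding box.

A is a table. B is a stool. Two stools sit around the table at the +y, −x sides. The gap between each stool and the table is 50 mm.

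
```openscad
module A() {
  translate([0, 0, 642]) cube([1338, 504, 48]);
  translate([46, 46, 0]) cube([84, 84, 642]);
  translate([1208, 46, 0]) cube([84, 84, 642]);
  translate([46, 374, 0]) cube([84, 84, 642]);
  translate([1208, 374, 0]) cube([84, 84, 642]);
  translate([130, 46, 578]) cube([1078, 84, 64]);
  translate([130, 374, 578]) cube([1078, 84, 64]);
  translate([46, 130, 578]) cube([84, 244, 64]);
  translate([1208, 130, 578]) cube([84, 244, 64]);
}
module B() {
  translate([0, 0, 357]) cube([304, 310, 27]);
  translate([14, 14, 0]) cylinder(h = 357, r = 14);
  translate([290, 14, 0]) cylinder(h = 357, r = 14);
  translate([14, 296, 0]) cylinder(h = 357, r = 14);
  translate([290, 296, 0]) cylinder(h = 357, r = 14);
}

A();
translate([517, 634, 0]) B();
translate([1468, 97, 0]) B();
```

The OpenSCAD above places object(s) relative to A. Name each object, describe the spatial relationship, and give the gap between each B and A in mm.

A is a table. B is a stool. Two stools sit around the table at the +y, +x sides. The gap between each stool and the table is 130 mm.

Each stool's nearest face is 130 mm from the table's bounding box.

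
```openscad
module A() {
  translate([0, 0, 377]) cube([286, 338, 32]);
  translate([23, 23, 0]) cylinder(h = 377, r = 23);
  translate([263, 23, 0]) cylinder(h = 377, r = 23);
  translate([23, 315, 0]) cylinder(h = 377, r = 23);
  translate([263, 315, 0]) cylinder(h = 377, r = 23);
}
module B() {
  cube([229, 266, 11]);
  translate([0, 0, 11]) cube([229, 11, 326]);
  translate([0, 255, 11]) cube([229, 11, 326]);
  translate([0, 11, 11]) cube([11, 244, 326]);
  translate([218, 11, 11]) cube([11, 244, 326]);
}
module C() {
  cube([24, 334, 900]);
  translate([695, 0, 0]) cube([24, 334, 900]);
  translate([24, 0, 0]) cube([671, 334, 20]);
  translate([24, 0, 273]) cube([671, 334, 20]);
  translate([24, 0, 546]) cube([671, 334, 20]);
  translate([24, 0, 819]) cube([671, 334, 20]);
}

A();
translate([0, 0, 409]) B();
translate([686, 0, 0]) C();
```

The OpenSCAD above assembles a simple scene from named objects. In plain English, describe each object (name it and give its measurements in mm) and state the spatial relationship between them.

A is a simple wooden stool: a rectangular seat 286 mm (x) by 338 mm (y), 32 mm thick, top face at z = 409 mm, on four round legs, each 46 mm in diameter. The legs rest on z = 0, each leg's axis is inset half a diameter from the nearest pair of seat edges (so the leg's bounding box is flush with the corner).

B is an open storage box with external size 229×266×337 mm and wall thickness 11 mm (the base is also 11 mm thick). The base covers the whole footprint; the four walls stand on the base, with the y-facing walls full-width and the x-facing walls fitting between their inner faces.

C is an open bookshelf. Two side panels, each 24 mm thick, 334 mm deep and 900 mm tall, stand 719 mm apart (outside-to-outside). Between them sit 4 shelves, each 20 mm thick and 334 mm deep, spanning the full gap between the sides. The bottom shelf rests on the floor (its underside at z = 0) and the clear gap between one shelf's top and the next shelf's underside is 253 mm.

The open box is on top of the stool. The bookshelf is on the floor beside the stool on its +x side.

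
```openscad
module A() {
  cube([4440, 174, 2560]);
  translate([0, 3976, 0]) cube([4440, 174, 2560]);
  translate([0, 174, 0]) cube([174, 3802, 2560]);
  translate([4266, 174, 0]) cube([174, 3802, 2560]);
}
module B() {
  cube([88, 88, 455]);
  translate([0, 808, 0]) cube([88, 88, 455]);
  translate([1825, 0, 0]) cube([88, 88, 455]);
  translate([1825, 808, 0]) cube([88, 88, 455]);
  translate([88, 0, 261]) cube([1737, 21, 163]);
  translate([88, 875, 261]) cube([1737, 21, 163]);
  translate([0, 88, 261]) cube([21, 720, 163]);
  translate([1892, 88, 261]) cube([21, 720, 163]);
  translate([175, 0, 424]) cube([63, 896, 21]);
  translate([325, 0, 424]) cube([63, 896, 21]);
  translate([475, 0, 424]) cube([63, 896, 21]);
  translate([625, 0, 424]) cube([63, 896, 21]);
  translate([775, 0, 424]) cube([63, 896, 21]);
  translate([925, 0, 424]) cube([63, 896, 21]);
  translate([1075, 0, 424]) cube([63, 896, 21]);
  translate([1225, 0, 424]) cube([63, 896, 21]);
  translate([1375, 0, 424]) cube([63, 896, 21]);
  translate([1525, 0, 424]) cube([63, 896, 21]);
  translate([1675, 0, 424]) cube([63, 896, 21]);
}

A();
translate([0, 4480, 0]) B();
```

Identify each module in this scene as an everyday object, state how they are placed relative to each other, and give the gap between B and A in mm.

A is a house frame. B is a bed frame. The bed frame is on the floor beside the house frame on its +y side. The gap between the bed frame and the house frame is 330 mm.

The bed frame's nearest face is 330 mm from the house frame's +y face.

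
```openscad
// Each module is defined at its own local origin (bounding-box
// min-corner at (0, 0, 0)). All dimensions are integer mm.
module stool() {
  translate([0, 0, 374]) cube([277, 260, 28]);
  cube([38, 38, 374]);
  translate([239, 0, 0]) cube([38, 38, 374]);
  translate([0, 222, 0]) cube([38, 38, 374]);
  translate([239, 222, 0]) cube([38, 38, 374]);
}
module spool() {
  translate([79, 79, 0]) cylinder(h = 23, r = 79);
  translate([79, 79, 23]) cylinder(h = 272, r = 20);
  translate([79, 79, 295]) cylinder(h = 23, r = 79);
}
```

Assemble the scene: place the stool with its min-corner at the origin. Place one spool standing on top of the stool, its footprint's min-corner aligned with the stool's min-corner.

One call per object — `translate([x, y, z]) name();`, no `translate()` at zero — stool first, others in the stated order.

stool();
translate([0, 0, 402]) spool();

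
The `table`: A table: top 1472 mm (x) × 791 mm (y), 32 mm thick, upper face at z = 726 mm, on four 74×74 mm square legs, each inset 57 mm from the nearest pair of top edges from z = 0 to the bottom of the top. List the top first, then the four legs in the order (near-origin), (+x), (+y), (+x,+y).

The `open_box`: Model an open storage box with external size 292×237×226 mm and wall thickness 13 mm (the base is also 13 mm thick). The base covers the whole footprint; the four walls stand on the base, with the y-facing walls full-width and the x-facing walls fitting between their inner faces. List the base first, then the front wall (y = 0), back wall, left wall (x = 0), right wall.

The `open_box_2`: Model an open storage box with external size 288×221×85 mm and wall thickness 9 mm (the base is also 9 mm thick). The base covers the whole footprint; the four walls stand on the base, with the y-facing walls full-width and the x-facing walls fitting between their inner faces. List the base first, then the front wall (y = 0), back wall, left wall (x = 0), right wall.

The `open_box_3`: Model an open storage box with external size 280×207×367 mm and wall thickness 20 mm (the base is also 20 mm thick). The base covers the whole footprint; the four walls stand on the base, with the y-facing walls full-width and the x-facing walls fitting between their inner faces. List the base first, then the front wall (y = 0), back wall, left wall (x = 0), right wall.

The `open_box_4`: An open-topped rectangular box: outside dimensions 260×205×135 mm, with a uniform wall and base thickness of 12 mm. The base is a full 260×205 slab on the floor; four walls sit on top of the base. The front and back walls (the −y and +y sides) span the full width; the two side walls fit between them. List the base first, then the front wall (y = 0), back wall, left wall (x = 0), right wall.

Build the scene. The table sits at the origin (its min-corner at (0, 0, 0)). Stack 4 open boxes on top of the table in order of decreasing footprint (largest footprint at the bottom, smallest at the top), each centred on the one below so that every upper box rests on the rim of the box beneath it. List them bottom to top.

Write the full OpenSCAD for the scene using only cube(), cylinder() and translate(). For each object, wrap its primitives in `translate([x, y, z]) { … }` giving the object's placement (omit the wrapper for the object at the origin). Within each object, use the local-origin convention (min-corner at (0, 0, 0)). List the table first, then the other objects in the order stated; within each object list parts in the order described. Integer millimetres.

translate([0, 0, 694]) cube([1472, 791, 32]);
translate([57, 57, 0]) cube([74, 74, 694]);
translate([1341, 57, 0]) cube([74, 74, 694]);
translate([57, 660, 0]) cube([74, 74, 694]);
translate([1341, 660, 0]) cube([74, 74, 694]);
translate([590, 277, 726]) {
  cube([292, 237, 13]);
  translate([0, 0, 13]) cube([292, 13, 213]);
  translate([0, 224, 13]) cube([292, 13, 213]);
  translate([0, 13, 13]) cube([13, 211, 213]);
  translate([279, 13, 13]) cube([13, 211, 213]);
}
translate([592, 285, 952]) {
  cube([288, 221, 9]);
  translate([0, 0, 9]) cube([288, 9, 76]);
  translate([0, 212, 9]) cube([288, 9, 76]);
  translate([0, 9, 9]) cube([9, 203, 76]);
  translate([279, 9, 9]) cube([9, 203, 76]);
}
translate([596, 292, 1037]) {
  cube([280, 207, 20]);
  translate([0, 0, 20]) cube([280, 20, 347]);
  translate([0, 187, 20]) cube([280, 20, 347]);
  translate([0, 20, 20]) cube([20, 167, 347]);
  translate([260, 20, 20]) cube([20, 167, 347]);
}
translate([606, 293, 1404]) {
  cube([260, 205, 12]);
  translate([0, 0, 12]) cube([260, 12, 123]);
  translate([0, 193, 12]) cube([260, 12, 123]);
  translate([0, 12, 12]) cube([12, 181, 123]);
  translate([248, 12, 12]) cube([12, 181, 123]);
}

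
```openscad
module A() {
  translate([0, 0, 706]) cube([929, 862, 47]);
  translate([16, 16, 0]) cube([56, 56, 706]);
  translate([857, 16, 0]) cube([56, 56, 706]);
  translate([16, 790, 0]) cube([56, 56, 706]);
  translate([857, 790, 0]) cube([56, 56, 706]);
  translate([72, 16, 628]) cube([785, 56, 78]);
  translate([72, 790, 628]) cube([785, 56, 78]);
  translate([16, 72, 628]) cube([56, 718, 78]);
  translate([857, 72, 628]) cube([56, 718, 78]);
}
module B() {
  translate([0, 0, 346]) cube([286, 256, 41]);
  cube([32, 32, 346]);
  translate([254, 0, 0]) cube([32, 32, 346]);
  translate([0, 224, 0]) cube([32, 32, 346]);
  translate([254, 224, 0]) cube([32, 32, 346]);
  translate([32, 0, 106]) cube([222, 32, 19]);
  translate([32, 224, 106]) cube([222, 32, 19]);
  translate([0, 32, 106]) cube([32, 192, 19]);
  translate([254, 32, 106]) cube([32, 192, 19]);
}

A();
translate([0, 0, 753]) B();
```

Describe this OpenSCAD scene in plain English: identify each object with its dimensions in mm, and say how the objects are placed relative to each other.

A is a rectangular dining table. The top is 929×862×47 mm with its upper surface at z = 753 mm. It stands on four 56×56 mm square legs, each inset 16 mm from the nearest pair of top edges, running from the floor to the underside of the top. Four apron rails, 56 mm thick and 78 mm tall, run between adjacent legs with their top edges flush with the underside of the top and their outer faces flush with the legs' outer faces.

B is a four-legged stool. The seat is a 286×256×41 mm slab whose top surface is at z = 387 mm; four square legs, each 32×32 mm in cross-section, run from the floor (z = 0) to the underside of the seat, each flush with a corner of the seat. Four stretchers, 32 mm wide and 19 mm tall, connect adjacent legs with their undersides at z = 106 mm, each running between the inner faces of the legs it joins and aligned with the legs' outer faces on the other axis.

The stool is on top of the table.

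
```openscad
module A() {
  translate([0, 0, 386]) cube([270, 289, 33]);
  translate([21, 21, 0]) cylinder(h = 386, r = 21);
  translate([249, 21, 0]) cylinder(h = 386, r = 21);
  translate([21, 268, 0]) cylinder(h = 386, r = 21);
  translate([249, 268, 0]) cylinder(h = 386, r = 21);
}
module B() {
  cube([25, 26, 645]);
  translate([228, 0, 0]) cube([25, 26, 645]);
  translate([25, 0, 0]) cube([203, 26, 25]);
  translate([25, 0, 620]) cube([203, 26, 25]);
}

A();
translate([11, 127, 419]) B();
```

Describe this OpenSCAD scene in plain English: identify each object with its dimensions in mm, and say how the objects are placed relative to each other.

A is a simple wooden stool: a rectangular seat 270 mm (x) by 289 mm (y), 33 mm thick, top face at z = 419 mm, on four round legs, each 42 mm in diameter. The legs rest on z = 0, each leg's axis is inset half a diameter from the nearest pair of seat edges (so the leg's bounding box is flush with the corner).

B is a rectangular picture frame lying in the x–z plane (depth along y). The opening is 203 mm wide (x) by 595 mm tall (z), surrounded by a border 25 mm wide on all four sides. The frame is 26 mm deep and is made of two full-height vertical stiles with two horizontal rails fitted between them.

The picture frame is on top of the stool.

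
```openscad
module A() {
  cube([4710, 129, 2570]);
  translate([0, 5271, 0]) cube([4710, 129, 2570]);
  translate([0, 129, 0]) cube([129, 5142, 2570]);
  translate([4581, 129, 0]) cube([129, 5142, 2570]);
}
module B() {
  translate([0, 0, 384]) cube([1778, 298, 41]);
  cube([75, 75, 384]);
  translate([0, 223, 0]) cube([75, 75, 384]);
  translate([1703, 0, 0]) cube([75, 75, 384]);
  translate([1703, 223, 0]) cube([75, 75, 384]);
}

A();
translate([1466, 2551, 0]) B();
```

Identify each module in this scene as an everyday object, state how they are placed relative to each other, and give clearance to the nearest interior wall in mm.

Clearances: x = 1337, y = 2422; minimum 1337 mm.

A is a house frame. B is a bench. The bench sits inside the house frame, centred. The clearance to the nearest interior wall is 1337 mm.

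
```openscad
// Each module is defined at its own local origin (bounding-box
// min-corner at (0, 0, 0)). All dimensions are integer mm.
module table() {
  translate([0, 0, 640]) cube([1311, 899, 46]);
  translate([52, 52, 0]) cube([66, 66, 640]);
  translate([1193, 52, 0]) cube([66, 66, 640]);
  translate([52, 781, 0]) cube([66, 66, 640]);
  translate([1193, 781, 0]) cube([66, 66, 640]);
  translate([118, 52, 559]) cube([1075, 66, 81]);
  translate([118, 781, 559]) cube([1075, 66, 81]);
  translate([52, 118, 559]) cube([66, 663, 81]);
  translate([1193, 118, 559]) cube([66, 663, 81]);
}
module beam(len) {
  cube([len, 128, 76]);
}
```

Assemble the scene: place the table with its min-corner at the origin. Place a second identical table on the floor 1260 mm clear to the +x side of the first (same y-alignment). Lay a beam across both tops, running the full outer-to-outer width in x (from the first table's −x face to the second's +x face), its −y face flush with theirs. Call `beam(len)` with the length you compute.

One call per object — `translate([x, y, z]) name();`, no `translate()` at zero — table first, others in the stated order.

table();
translate([2571, 0, 0]) table();
translate([0, 0, 686]) beam(3882);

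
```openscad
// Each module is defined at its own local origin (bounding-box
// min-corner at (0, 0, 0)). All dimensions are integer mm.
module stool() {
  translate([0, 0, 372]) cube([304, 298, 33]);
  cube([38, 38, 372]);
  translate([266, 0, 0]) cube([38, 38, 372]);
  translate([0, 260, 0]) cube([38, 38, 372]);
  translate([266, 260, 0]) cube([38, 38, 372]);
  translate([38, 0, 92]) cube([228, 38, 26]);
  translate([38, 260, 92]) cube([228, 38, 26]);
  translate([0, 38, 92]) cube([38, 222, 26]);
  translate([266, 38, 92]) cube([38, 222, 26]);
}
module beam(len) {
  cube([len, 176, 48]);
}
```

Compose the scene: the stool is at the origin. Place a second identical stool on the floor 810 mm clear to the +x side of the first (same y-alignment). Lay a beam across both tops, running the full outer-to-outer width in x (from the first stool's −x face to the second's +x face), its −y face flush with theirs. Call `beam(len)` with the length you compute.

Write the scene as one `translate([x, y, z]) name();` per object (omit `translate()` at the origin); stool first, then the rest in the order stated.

stool();
translate([1114, 0, 0]) stool();
translate([0, 0, 405]) beam(1418);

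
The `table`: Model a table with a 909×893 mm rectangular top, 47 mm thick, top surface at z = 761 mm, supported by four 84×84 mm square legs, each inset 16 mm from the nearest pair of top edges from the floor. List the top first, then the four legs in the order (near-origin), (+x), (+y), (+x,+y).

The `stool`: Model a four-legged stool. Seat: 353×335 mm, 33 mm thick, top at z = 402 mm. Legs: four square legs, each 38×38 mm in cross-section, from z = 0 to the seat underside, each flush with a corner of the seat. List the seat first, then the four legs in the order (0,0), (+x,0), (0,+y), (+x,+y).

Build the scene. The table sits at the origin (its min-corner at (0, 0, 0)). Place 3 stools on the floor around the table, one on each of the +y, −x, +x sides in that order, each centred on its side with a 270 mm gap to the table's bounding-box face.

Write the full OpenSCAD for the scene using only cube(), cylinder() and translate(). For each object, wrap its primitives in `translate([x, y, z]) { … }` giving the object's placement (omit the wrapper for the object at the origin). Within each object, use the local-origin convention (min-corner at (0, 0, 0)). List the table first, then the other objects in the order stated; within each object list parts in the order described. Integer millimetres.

translate([0, 0, 714]) cube([909, 893, 47]);
translate([16, 16, 0]) cube([84, 84, 714]);
translate([809, 16, 0]) cube([84, 84, 714]);
translate([16, 793, 0]) cube([84, 84, 714]);
translate([809, 793, 0]) cube([84, 84, 714]);
translate([278, 1163, 0]) {
  translate([0, 0, 369]) cube([353, 335, 33]);
  cube([38, 38, 369]);
  translate([315, 0, 0]) cube([38, 38, 369]);
  translate([0, 297, 0]) cube([38, 38, 369]);
  translate([315, 297, 0]) cube([38, 38, 369]);
}
translate([-623, 279, 0]) {
  translate([0, 0, 369]) cube([353, 335, 33]);
  cube([38, 38, 369]);
  translate([315, 0, 0]) cube([38, 38, 369]);
  translate([0, 297, 0]) cube([38, 38, 369]);
  translate([315, 297, 0]) cube([38, 38, 369]);
}
translate([1179, 279, 0]) {
  translate([0, 0, 369]) cube([353, 335, 33]);
  cube([38, 38, 369]);
  translate([315, 0, 0]) cube([38, 38, 369]);
  translate([0, 297, 0]) cube([38, 38, 369]);
  translate([315, 297, 0]) cube([38, 38, 369]);
}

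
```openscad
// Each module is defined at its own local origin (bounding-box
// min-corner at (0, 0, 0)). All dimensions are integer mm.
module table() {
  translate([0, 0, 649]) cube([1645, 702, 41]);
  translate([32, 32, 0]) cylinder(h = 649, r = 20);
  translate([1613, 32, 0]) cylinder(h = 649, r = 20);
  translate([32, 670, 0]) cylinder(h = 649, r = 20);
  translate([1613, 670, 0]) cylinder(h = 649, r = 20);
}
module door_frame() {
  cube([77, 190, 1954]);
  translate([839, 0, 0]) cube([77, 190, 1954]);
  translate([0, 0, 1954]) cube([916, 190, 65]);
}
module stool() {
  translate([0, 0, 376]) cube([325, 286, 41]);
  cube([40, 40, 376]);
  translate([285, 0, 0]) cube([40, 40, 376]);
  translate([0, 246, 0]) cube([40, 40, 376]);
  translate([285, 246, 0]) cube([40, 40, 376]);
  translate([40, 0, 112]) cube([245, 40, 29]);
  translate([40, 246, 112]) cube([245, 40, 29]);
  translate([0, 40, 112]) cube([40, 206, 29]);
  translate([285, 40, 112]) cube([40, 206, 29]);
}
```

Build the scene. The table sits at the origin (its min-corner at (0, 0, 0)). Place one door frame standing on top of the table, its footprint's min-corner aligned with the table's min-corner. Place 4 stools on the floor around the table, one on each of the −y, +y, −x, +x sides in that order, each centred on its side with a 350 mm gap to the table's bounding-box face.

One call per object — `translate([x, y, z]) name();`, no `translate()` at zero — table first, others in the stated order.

table();
translate([0, 0, 690]) door_frame();
translate([660, -636, 0]) stool();
translate([660, 1052, 0]) stool();
translate([-675, 208, 0]) stool();
translate([1995, 208, 0]) stool();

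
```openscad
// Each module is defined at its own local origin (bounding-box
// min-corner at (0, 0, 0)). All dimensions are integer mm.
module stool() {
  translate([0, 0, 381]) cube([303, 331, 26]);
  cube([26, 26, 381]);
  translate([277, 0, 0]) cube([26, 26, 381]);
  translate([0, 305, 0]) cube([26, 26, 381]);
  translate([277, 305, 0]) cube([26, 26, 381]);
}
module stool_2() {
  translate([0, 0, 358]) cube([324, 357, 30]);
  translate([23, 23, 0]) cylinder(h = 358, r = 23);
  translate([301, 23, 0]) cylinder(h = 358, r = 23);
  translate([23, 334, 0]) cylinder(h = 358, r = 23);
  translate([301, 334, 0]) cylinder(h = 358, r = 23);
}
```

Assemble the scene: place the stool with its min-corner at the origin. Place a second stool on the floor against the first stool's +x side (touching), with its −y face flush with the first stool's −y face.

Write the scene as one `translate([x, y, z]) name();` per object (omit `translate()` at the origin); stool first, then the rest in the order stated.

stool();
translate([303, 0, 0]) stool_2();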